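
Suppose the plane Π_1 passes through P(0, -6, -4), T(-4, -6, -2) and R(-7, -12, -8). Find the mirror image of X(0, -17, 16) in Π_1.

(-12, 13, -8)

PT = (-4, 0, 2), PR = (-7, -6, -4); a normal to Π_1 is PT × PR = (12, -30, 24).
Using P: Π_1 has equation 12x - 30y + 24z = 84.
λ = (n·X − d)/|n|² = (894 − 84)/1620 = 1/2.
Reflection = X − 2λn = (0, -17, 16) − 1·(12, -30, 24) = (-12, 13, -8).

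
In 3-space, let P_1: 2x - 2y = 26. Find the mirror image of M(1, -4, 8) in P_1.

(9, -12, 8)

λ = (n·M − d)/|n|² = (10 − 26)/8 = -2.
Reflection = M − 2λn = (1, -4, 8) − (-4)·(2, -2, 0) = (9, -12, 8).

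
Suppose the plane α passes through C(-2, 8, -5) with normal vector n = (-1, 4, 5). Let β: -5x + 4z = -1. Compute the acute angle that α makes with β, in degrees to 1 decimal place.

53.0

α: n·r = n·C gives -x + 4y + 5z = 9.
cos θ = |n₁·n₂| / (|n₁||n₂|) = |25| / (√42 · √41).
θ = arccos(0.60245) ≈ 53.0°.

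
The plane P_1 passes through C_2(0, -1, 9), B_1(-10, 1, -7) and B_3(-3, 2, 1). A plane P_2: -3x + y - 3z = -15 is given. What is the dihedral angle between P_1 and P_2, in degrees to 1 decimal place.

C_2B_1 = (-10, 2, -16), C_2B_3 = (-3, 3, -8); a normal to P_1 is C_2B_1 × C_2B_3 = (32, -32, -24).
Using C_2: P_1 has equation 32x - 32y - 24z = -184.
cos θ = |n₁·n₂| / (|n₁||n₂|) = |-56| / (√2624 · √19).
θ = arccos(0.25080) ≈ 75.5°.

75.5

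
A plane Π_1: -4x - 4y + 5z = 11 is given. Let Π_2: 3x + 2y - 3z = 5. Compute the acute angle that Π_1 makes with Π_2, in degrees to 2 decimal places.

8.75

cos θ = |n₁·n₂| / (|n₁||n₂|) = |-35| / (√57 · √22).
θ = arccos(0.98837) ≈ 8.75°.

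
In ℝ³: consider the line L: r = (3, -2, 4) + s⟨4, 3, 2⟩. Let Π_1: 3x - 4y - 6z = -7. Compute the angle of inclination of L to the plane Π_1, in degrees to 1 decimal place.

16.6

sin θ = |n·v| / (|n||v|) = |-12| / (√61 · √29) = 0.28531.
θ ≈ 16.6°.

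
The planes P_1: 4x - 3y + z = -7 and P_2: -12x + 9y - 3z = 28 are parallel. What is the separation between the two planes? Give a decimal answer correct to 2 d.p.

Rescale P_2 by 1/(-3): 4x - 3y + z = -28/3. Then distance = |-7 − (-28/3)| / √26 ≈ 0.46.

0.46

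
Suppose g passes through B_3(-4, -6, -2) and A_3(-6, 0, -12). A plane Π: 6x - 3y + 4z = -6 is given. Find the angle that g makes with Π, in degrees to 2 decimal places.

A direction vector for g is A_3 − B_3 = (-2, 6, -10).
sin θ = |n·v| / (|n||v|) = |-70| / (√61 · √140) = 0.75748.
θ ≈ 49.24°.

49.24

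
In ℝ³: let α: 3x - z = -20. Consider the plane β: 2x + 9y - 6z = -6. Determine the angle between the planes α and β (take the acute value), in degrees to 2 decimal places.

69.82

cos θ = |n₁·n₂| / (|n₁||n₂|) = |12| / (√10 · √121).
θ = arccos(0.34498) ≈ 69.82°.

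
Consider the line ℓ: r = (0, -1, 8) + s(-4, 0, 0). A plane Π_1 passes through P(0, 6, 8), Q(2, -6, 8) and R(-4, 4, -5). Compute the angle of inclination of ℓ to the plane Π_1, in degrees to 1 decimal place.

69.6

PQ = (2, -12, 0), PR = (-4, -2, -13); a normal to Π_1 is PQ × PR = (156, 26, -52).
Using P: Π_1 has equation 156x + 26y - 52z = -260.
sin θ = |n·v| / (|n||v|) = |-624| / (√27716 · √16) = 0.93704.
θ ≈ 69.6°.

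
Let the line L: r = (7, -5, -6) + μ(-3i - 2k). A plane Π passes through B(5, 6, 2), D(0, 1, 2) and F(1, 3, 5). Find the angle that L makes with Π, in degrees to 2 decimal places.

44.42

BD = (-5, -5, 0), BF = (-4, -3, 3); a normal to Π is BD × BF = (-15, 15, -5).
Using B: Π has equation -15x + 15y - 5z = 5.
sin θ = |n·v| / (|n||v|) = |55| / (√475 · √13) = 0.69991.
θ ≈ 44.42°.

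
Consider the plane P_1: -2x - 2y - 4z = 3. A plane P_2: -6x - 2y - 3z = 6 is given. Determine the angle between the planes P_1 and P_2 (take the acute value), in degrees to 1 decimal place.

cos θ = |n₁·n₂| / (|n₁||n₂|) = |28| / (√24 · √49).
θ = arccos(0.81650) ≈ 35.3°.

35.3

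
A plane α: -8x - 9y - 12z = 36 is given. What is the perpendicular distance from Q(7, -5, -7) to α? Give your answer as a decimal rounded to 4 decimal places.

2.1765

n·Q − d = (-8)·(7) + (-9)·(-5) + (-12)·(-7) − 36 = 37; |n| = √289.
Distance = |37| / √289 = 37/√289 ≈ 2.1765.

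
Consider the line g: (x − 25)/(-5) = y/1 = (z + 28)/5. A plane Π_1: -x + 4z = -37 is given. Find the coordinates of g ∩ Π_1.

(5, 4, -8)

g has direction (-5, 1, 5) through (25, 0, -28).
Substitute r = (25, 0, -28) + t(-5, 1, 5) into the plane: -137 + 25t = -37, so t = 4.
Intersection: (25, 0, -28) + 4·(-5, 1, 5) = (5, 4, -8).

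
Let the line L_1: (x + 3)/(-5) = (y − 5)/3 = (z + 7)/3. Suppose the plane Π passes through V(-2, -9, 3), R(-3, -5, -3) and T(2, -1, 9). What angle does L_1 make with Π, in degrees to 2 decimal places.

71.84

L_1 has direction (-5, 3, 3) through (-3, 5, -7).
VR = (-1, 4, -6), VT = (4, 8, 6); a normal to Π is VR × VT = (72, -18, -24).
Using V: Π has equation 72x - 18y - 24z = -54.
sin θ = |n·v| / (|n||v|) = |-486| / (√6084 · √43) = 0.95018.
θ ≈ 71.84°.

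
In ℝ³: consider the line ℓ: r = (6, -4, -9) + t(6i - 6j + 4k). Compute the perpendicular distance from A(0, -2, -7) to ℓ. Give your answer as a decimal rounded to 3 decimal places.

5.081

Taking (6, -4, -9) on ℓ with direction v = (6, -6, 4): w = A − (6, -4, -9) = (-6, 2, 2), and w × v = (20, 36, 24).
Distance = |w × v| / |v| = √2272 / √88 ≈ 5.081.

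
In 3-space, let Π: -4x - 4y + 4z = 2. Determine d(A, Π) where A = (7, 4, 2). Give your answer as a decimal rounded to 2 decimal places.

5.48

n·A − d = (-4)·(7) + (-4)·(4) + (4)·(2) − 2 = -38; |n| = √48.
Distance = |-38| / √48 = 38/√48 ≈ 5.48.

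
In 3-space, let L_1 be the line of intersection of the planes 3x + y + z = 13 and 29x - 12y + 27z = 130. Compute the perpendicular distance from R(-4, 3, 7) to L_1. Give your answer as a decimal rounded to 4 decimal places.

4.8187

Direction of L_1: (3, 1, 1) × (29, -12, 27) = (39, -52, -65).
A point on L_1: solving the two plane equations with x = 8 gives (8, -5, -6).
Taking (8, -5, -6) on L_1 with direction v = (39, -52, -65): w = R − (8, -5, -6) = (-12, 8, 13), and w × v = (156, -273, 312).
Distance = |w × v| / |v| = √196209 / √8450 ≈ 4.8187.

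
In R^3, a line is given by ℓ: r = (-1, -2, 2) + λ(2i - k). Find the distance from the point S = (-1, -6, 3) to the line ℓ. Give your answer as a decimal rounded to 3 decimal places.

4.099

Taking (-1, -2, 2) on ℓ with direction v = (2, 0, -1): w = S − (-1, -2, 2) = (0, -4, 1), and w × v = (4, 2, 8).
Distance = |w × v| / |v| = √84 / √5 ≈ 4.099.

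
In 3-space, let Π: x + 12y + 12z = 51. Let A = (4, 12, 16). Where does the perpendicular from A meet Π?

(3, 0, 4)

Foot = A − λn with λ = (n·A − d)/|n|² = (340 − 51)/289 = 1.
Foot = (4, 12, 16) − 1·(1, 12, 12) = (3, 0, 4).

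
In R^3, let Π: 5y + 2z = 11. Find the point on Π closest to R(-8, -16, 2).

(-8, -1, 8)

Foot = R − λn with λ = (n·R − d)/|n|² = (-76 − 11)/29 = -3.
Foot = (-8, -16, 2) − (-3)·(0, 5, 2) = (-8, -1, 8).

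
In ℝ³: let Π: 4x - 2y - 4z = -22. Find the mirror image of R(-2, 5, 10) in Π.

λ = (n·R − d)/|n|² = (-58 − (-22))/36 = -1.
Reflection = R − 2λn = (-2, 5, 10) − (-2)·(4, -2, -4) = (6, 1, 2).

(6, 1, 2)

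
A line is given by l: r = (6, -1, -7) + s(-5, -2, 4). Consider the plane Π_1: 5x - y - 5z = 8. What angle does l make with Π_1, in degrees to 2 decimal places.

sin θ = |n·v| / (|n||v|) = |-43| / (√51 · √45) = 0.89759.
θ ≈ 63.84°.

63.84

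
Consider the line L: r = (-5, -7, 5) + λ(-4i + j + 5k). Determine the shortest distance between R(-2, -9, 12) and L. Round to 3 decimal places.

7.176

Taking (-5, -7, 5) on L with direction v = (-4, 1, 5): w = R − (-5, -7, 5) = (3, -2, 7), and w × v = (-17, -43, -5).
Distance = |w × v| / |v| = √2163 / √42 ≈ 7.176.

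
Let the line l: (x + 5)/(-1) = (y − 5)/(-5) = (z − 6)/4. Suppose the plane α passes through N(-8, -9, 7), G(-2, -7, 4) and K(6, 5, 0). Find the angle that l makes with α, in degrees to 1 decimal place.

l has direction (-1, -5, 4) through (-5, 5, 6).
NG = (6, 2, -3), NK = (14, 14, -7); a normal to α is NG × NK = (28, 0, 56).
Using N: α has equation 28x + 56z = 168.
sin θ = |n·v| / (|n||v|) = |196| / (√3920 · √42) = 0.48305.
θ ≈ 28.9°.

28.9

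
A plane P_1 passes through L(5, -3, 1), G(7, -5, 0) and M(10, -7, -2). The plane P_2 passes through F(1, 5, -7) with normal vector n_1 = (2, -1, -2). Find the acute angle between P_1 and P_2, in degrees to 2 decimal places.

83.62

LG = (2, -2, -1), LM = (5, -4, -3); a normal to P_1 is LG × LM = (2, 1, 2).
Using L: P_1 has equation 2x + y + 2z = 9.
P_2: n_1·r = n_1·F gives 2x - y - 2z = 11.
cos θ = |n₁·n₂| / (|n₁||n₂|) = |-1| / (√9 · √9).
θ = arccos(0.11111) ≈ 83.62°.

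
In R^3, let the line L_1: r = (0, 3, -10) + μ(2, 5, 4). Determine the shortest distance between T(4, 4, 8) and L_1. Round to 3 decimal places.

Taking (0, 3, -10) on L_1 with direction v = (2, 5, 4): w = T − (0, 3, -10) = (4, 1, 18), and w × v = (-86, 20, 18).
Distance = |w × v| / |v| = √8120 / √45 ≈ 13.433.

13.433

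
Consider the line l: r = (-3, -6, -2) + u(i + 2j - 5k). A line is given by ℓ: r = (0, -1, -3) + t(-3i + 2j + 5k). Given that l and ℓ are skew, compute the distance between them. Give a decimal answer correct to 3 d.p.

4.295

Common perpendicular direction n = (1, 2, -5) × (-3, 2, 5) = (20, 10, 8).
With w = (0, -1, -3) − (-3, -6, -2) = (3, 5, -1), w · n = 102.
Distance = |w · n| / |n| = |102| / √564 ≈ 4.295.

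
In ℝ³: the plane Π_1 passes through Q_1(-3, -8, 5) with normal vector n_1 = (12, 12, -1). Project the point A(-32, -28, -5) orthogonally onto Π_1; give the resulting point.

Π_1: n_1·r = n_1·Q_1 gives 12x + 12y - z = -137.
Foot = A − λn with λ = (n·A − d)/|n|² = (-715 − (-137))/289 = -2.
Foot = (-32, -28, -5) − (-2)·(12, 12, -1) = (-8, -4, -7).

(-8, -4, -7)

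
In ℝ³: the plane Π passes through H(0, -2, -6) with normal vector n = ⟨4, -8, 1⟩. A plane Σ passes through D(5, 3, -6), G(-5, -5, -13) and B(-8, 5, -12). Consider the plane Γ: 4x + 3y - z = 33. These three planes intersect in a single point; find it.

Π: n·r = n·H gives 4x - 8y + z = 10.
DG = (-10, -8, -7), DB = (-13, 2, -6); a normal to Σ is DG × DB = (62, 31, -124).
Using D: Σ has equation 62x + 31y - 124z = 1147.
Solving the 3×3 linear system 4x - 8y + z = 10, 62x + 31y - 124z = 1147, 4x + 3y - z = 33 (e.g. by elimination or Cramer's rule, determinant = 4898) gives (6, 1, -6).

(6, 1, -6)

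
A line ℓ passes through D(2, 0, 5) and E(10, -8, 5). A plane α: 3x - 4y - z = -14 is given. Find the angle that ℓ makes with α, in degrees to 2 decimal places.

A direction vector for ℓ is E − D = (8, -8, 0).
sin θ = |n·v| / (|n||v|) = |56| / (√26 · √128) = 0.97073.
θ ≈ 76.10°.

76.10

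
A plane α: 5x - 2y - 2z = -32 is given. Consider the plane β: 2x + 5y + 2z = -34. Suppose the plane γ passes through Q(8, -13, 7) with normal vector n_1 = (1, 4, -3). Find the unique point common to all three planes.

(-6, -8, 9)

γ: n_1·r = n_1·Q gives x + 4y - 3z = -65.
Solving the 3×3 linear system 5x - 2y - 2z = -32, 2x + 5y + 2z = -34, x + 4y - 3z = -65 (e.g. by elimination or Cramer's rule, determinant = -137) gives (-6, -8, 9).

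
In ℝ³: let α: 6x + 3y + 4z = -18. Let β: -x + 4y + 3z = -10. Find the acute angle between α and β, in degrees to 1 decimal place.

63.1

cos θ = |n₁·n₂| / (|n₁||n₂|) = |18| / (√61 · √26).
θ = arccos(0.45198) ≈ 63.1°.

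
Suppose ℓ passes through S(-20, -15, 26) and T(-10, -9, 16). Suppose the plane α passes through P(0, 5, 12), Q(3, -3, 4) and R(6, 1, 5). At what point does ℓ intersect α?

(0, -3, 6)

A direction vector for ℓ is T − S = (10, 6, -10).
PQ = (3, -8, -8), PR = (6, -4, -7); a normal to α is PQ × PR = (24, -27, 36).
Using P: α has equation 24x - 27y + 36z = 297.
Substitute r = (-20, -15, 26) + t(10, 6, -10) into the plane: 861 + (-282)t = 297, so t = 2.
Intersection: (-20, -15, 26) + 2·(10, 6, -10) = (0, -3, 6).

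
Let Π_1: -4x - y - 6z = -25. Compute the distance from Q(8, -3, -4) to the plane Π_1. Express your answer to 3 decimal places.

2.747

n·Q − d = (-4)·(8) + (-1)·(-3) + (-6)·(-4) − (-25) = 20; |n| = √53.
Distance = |20| / √53 = 20/√53 ≈ 2.747.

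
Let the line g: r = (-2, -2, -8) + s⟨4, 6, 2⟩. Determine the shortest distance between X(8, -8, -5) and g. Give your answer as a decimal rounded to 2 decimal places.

11.97

Taking (-2, -2, -8) on g with direction v = (4, 6, 2): w = X − (-2, -2, -8) = (10, -6, 3), and w × v = (-30, -8, 84).
Distance = |w × v| / |v| = √8020 / √56 ≈ 11.97.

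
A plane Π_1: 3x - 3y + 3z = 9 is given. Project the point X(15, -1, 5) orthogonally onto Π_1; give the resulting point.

(9, 5, -1)

Foot = X − λn with λ = (n·X − d)/|n|² = (63 − 9)/27 = 2.
Foot = (15, -1, 5) − 2·(3, -3, 3) = (9, 5, -1).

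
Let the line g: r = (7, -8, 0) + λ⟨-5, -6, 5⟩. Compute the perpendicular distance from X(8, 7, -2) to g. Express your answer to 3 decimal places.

10.090

Taking (7, -8, 0) on g with direction v = (-5, -6, 5): w = X − (7, -8, 0) = (1, 15, -2), and w × v = (63, 5, 69).
Distance = |w × v| / |v| = √8755 / √86 ≈ 10.090.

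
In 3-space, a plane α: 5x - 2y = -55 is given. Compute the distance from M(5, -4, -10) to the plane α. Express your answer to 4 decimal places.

16.3412

n·M − d = (5)·(5) + (-2)·(-4) + (0)·(-10) − (-55) = 88; |n| = √29.
Distance = |88| / √29 = 88/√29 ≈ 16.3412.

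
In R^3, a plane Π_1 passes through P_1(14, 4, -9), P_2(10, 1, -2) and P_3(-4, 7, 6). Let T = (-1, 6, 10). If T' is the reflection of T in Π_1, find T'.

P_1P_2 = (-4, -3, 7), P_1P_3 = (-18, 3, 15); a normal to Π_1 is P_1P_2 × P_1P_3 = (-66, -66, -66).
Using P_1: Π_1 has equation -66x - 66y - 66z = -594.
λ = (n·T − d)/|n|² = (-990 − (-594))/13068 = -1/33.
Reflection = T − 2λn = (-1, 6, 10) − (-2/33)·(-66, -66, -66) = (-5, 2, 6).

(-5, 2, 6)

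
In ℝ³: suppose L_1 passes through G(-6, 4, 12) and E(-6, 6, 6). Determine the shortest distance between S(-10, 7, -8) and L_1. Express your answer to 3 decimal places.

A direction vector for L_1 is E − G = (0, 2, -6).
Taking (-6, 4, 12) on L_1 with direction v = (0, 2, -6): w = S − (-6, 4, 12) = (-4, 3, -20), and w × v = (22, -24, -8).
Distance = |w × v| / |v| = √1124 / √40 ≈ 5.301.

5.301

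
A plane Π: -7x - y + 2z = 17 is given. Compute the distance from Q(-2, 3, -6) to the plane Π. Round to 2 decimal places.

n·Q − d = (-7)·(-2) + (-1)·(3) + (2)·(-6) − 17 = -18; |n| = √54.
Distance = |-18| / √54 = 18/√54 ≈ 2.45.

2.45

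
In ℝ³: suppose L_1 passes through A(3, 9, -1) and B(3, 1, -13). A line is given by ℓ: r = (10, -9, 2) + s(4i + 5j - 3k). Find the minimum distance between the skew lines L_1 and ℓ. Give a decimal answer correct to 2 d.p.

A direction vector for L_1 is B − A = (0, -8, -12).
Common perpendicular direction n = (0, -8, -12) × (4, 5, -3) = (84, -48, 32).
With w = (10, -9, 2) − (3, 9, -1) = (7, -18, 3), w · n = 1548.
Distance = |w · n| / |n| = |1548| / √10384 ≈ 15.19.

15.19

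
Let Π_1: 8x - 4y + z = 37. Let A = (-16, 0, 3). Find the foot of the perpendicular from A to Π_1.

Foot = A − λn with λ = (n·A − d)/|n|² = (-125 − 37)/81 = -2.
Foot = (-16, 0, 3) − (-2)·(8, -4, 1) = (0, -8, 5).

(0, -8, 5)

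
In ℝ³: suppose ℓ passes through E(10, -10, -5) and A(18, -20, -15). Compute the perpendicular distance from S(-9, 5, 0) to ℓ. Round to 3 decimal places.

11.902

A direction vector for ℓ is A − E = (8, -10, -10).
Taking (10, -10, -5) on ℓ with direction v = (8, -10, -10): w = S − (10, -10, -5) = (-19, 15, 5), and w × v = (-100, -150, 70).
Distance = |w × v| / |v| = √37400 / √264 ≈ 11.902.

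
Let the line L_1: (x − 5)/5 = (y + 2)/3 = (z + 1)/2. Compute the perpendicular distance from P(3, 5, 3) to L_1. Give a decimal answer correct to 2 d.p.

7.71

L_1 has direction (5, 3, 2) through (5, -2, -1).
Taking (5, -2, -1) on L_1 with direction v = (5, 3, 2): w = P − (5, -2, -1) = (-2, 7, 4), and w × v = (2, 24, -41).
Distance = |w × v| / |v| = √2261 / √38 ≈ 7.71.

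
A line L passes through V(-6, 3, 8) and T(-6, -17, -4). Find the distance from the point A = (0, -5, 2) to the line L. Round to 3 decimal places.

A direction vector for L is T − V = (0, -20, -12).
Taking (-6, 3, 8) on L with direction v = (0, -20, -12): w = A − (-6, 3, 8) = (6, -8, -6), and w × v = (-24, 72, -120).
Distance = |w × v| / |v| = √20160 / √544 ≈ 6.088.

6.088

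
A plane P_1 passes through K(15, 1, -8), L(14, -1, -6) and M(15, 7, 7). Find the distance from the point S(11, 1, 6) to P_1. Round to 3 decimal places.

KL = (-1, -2, 2), KM = (0, 6, 15); a normal to P_1 is KL × KM = (-42, 15, -6).
Using K: P_1 has equation -42x + 15y - 6z = -567.
n·S − d = (-42)·(11) + (15)·(1) + (-6)·(6) − (-567) = 84; |n| = √2025.
Distance = |84| / √2025 = 84/√2025 ≈ 1.867.

1.867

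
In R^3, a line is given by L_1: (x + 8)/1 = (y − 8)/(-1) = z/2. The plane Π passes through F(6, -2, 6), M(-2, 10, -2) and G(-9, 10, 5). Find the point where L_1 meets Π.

L_1 has direction (1, -1, 2) through (-8, 8, 0).
FM = (-8, 12, -8), FG = (-15, 12, -1); a normal to Π is FM × FG = (84, 112, 84).
Using F: Π has equation 84x + 112y + 84z = 784.
Substitute r = (-8, 8, 0) + t(1, -1, 2) into the plane: 224 + 140t = 784, so t = 4.
Intersection: (-8, 8, 0) + 4·(1, -1, 2) = (-4, 4, 8).

(-4, 4, 8)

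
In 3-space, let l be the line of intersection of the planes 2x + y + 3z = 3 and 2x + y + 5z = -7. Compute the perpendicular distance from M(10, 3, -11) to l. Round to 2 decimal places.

Direction of l: (2, 1, 3) × (2, 1, 5) = (2, -4, 0).
A point on l: solving the two plane equations with x = 7 gives (7, 4, -5).
Taking (7, 4, -5) on l with direction v = (2, -4, 0): w = M − (7, 4, -5) = (3, -1, -6), and w × v = (-24, -12, -10).
Distance = |w × v| / |v| = √820 / √20 ≈ 6.40.

6.40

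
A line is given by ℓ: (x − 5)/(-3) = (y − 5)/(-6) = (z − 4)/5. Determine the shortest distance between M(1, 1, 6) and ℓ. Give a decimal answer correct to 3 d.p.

ℓ has direction (-3, -6, 5) through (5, 5, 4).
Taking (5, 5, 4) on ℓ with direction v = (-3, -6, 5): w = M − (5, 5, 4) = (-4, -4, 2), and w × v = (-8, 14, 12).
Distance = |w × v| / |v| = √404 / √70 ≈ 2.402.

2.402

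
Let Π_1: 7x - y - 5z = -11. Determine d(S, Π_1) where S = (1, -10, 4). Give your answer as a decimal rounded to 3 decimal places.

n·S − d = (7)·(1) + (-1)·(-10) + (-5)·(4) − (-11) = 8; |n| = √75.
Distance = |8| / √75 = 8/√75 ≈ 0.924.

0.924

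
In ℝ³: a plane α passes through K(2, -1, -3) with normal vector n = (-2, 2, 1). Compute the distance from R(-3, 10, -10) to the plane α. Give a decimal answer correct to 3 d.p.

α: n·r = n·K gives -2x + 2y + z = -9.
n·R − d = (-2)·(-3) + (2)·(10) + (1)·(-10) − (-9) = 25; |n| = √9.
Distance = |25| / √9 = 25/√9 ≈ 8.333.

8.333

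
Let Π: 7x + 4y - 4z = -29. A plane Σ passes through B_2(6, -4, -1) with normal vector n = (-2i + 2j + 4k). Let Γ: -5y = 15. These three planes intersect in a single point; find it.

(-7, -3, -8)

Σ: n·r = n·B_2 gives -2x + 2y + 4z = -24.
Solving the 3×3 linear system 7x + 4y - 4z = -29, -2x + 2y + 4z = -24, -5y = 15 (e.g. by elimination or Cramer's rule, determinant = 100) gives (-7, -3, -8).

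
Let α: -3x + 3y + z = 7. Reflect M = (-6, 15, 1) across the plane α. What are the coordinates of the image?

λ = (n·M − d)/|n|² = (64 − 7)/19 = 3.
Reflection = M − 2λn = (-6, 15, 1) − 6·(-3, 3, 1) = (12, -3, -5).

(12, -3, -5)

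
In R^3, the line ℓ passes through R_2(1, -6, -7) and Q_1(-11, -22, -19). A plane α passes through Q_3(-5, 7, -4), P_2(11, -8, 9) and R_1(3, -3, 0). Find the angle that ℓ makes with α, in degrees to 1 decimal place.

28.4

A direction vector for ℓ is Q_1 − R_2 = (-12, -16, -12).
Q_3P_2 = (16, -15, 13), Q_3R_1 = (8, -10, 4); a normal to α is Q_3P_2 × Q_3R_1 = (70, 40, -40).
Using Q_3: α has equation 70x + 40y - 40z = 90.
sin θ = |n·v| / (|n||v|) = |-1000| / (√8100 · √544) = 0.47638.
θ ≈ 28.4°.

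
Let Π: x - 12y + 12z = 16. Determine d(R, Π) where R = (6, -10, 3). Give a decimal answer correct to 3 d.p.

8.588

n·R − d = (1)·(6) + (-12)·(-10) + (12)·(3) − 16 = 146; |n| = √289.
Distance = |146| / √289 = 146/√289 ≈ 8.588.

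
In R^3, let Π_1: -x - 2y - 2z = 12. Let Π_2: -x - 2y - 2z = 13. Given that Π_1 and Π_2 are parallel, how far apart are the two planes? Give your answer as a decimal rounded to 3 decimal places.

Same normal n = (-1, -2, -2) with |n| = √9; distance = |12 − 13| / |n| = 1/√9 ≈ 0.333.

0.333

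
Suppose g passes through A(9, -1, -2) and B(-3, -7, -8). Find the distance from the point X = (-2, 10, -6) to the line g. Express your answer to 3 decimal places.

A direction vector for g is B − A = (-12, -6, -6).
Taking (9, -1, -2) on g with direction v = (-12, -6, -6): w = X − (9, -1, -2) = (-11, 11, -4), and w × v = (-90, -18, 198).
Distance = |w × v| / |v| = √47628 / √216 ≈ 14.849.

14.849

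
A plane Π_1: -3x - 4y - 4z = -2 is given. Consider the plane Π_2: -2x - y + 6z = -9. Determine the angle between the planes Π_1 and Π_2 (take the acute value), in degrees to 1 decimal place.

cos θ = |n₁·n₂| / (|n₁||n₂|) = |-14| / (√41 · √41).
θ = arccos(0.34146) ≈ 70.0°.

70.0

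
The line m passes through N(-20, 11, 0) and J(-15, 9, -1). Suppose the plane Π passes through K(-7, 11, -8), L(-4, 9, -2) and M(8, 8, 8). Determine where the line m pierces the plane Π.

(-10, 7, -2)

A direction vector for m is J − N = (5, -2, -1).
KL = (3, -2, 6), KM = (15, -3, 16); a normal to Π is KL × KM = (-14, 42, 21).
Using K: Π has equation -14x + 42y + 21z = 392.
Substitute r = (-20, 11, 0) + t(5, -2, -1) into the plane: 742 + (-175)t = 392, so t = 2.
Intersection: (-20, 11, 0) + 2·(5, -2, -1) = (-10, 7, -2).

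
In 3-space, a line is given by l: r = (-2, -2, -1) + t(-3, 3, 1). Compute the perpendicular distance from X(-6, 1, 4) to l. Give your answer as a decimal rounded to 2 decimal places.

3.80

Taking (-2, -2, -1) on l with direction v = (-3, 3, 1): w = X − (-2, -2, -1) = (-4, 3, 5), and w × v = (-12, -11, -3).
Distance = |w × v| / |v| = √274 / √19 ≈ 3.80.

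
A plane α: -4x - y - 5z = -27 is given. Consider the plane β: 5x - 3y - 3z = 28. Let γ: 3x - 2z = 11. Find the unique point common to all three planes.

(5, -3, 2)

Solving the 3×3 linear system -4x - y - 5z = -27, 5x - 3y - 3z = 28, 3x - 2z = 11 (e.g. by elimination or Cramer's rule, determinant = -70) gives (5, -3, 2).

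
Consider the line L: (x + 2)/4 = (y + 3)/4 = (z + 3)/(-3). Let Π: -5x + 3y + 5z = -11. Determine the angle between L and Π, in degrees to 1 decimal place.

L has direction (4, 4, -3) through (-2, -3, -3).
sin θ = |n·v| / (|n||v|) = |-23| / (√59 · √41) = 0.46764.
θ ≈ 27.9°.

27.9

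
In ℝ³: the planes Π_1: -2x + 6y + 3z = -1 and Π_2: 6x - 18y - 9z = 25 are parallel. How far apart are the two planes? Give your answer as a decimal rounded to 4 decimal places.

1.0476

Rescale Π_2 by 1/(-3): -2x + 6y + 3z = -25/3. Then distance = |-1 − (-25/3)| / √49 ≈ 1.0476.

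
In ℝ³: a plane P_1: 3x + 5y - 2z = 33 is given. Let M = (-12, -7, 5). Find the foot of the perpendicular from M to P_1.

(-3, 8, -1)

Foot = M − λn with λ = (n·M − d)/|n|² = (-81 − 33)/38 = -3.
Foot = (-12, -7, 5) − (-3)·(3, 5, -2) = (-3, 8, -1).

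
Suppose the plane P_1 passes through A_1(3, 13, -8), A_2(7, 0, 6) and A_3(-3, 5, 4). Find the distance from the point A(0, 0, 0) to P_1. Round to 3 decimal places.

5.458

A_1A_2 = (4, -13, 14), A_1A_3 = (-6, -8, 12); a normal to P_1 is A_1A_2 × A_1A_3 = (-44, -132, -110).
Using A_1: P_1 has equation -44x - 132y - 110z = -968.
n·A − d = (-44)·(0) + (-132)·(0) + (-110)·(0) − (-968) = 968; |n| = √31460.
Distance = |968| / √31460 = 968/√31460 ≈ 5.458.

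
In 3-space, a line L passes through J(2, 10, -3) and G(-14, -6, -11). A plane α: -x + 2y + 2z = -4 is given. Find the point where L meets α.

A direction vector for L is G − J = (-16, -16, -8).
Substitute r = (2, 10, -3) + t(-16, -16, -8) into the plane: 12 + (-32)t = -4, so t = 1/2.
Intersection: (2, 10, -3) + (1/2)·(-16, -16, -8) = (-6, 2, -7).

(-6, 2, -7)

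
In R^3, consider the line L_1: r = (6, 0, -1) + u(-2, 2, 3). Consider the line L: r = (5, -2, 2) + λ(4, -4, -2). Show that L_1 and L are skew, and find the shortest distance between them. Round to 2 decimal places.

Common perpendicular direction n = (-2, 2, 3) × (4, -4, -2) = (8, 8, 0).
With w = (5, -2, 2) − (6, 0, -1) = (-1, -2, 3), w · n = -24.
Since n ≠ 0 the lines are not parallel, and w · n = -24 ≠ 0 so they do not intersect; hence they are skew.
Distance = |w · n| / |n| = |-24| / √128 ≈ 2.12.

2.12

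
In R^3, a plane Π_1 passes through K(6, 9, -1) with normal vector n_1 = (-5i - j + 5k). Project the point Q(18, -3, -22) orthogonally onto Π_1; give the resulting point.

(3, -6, -7)

Π_1: n_1·r = n_1·K gives -5x - y + 5z = -44.
Foot = Q − λn with λ = (n·Q − d)/|n|² = (-197 − (-44))/51 = -3.
Foot = (18, -3, -22) − (-3)·(-5, -1, 5) = (3, -6, -7).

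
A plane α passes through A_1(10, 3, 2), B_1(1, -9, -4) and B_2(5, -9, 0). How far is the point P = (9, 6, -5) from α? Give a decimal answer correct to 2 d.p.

3.66

A_1B_1 = (-9, -12, -6), A_1B_2 = (-5, -12, -2); a normal to α is A_1B_1 × A_1B_2 = (-48, 12, 48).
Using A_1: α has equation -48x + 12y + 48z = -348.
n·P − d = (-48)·(9) + (12)·(6) + (48)·(-5) − (-348) = -252; |n| = √4752.
Distance = |-252| / √4752 = 252/√4752 ≈ 3.66.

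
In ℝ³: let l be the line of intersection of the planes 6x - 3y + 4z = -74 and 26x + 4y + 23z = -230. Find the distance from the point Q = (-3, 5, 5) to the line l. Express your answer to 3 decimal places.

Direction of l: (6, -3, 4) × (26, 4, 23) = (-85, -34, 102).
A point on l: solving the two plane equations with x = -3 gives (-3, 8, -8).
Taking (-3, 8, -8) on l with direction v = (-85, -34, 102): w = Q − (-3, 8, -8) = (0, -3, 13), and w × v = (136, -1105, -255).
Distance = |w × v| / |v| = √1304546 / √18785 ≈ 8.333.

8.333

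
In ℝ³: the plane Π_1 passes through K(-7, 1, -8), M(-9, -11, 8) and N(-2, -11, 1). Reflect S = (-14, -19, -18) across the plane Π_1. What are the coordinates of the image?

KM = (-2, -12, 16), KN = (5, -12, 9); a normal to Π_1 is KM × KN = (84, 98, 84).
Using K: Π_1 has equation 84x + 98y + 84z = -1162.
λ = (n·S − d)/|n|² = (-4550 − (-1162))/23716 = -1/7.
Reflection = S − 2λn = (-14, -19, -18) − (-2/7)·(84, 98, 84) = (10, 9, 6).

(10, 9, 6)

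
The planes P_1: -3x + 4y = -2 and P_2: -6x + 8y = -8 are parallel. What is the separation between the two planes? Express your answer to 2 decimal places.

0.40

Rescale P_2 by 1/2: -3x + 4y = -4. Then distance = |-2 − (-4)| / √25 ≈ 0.40.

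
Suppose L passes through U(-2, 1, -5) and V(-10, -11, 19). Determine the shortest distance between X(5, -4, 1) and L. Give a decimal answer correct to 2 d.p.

A direction vector for L is V − U = (-8, -12, 24).
Taking (-2, 1, -5) on L with direction v = (-8, -12, 24): w = X − (-2, 1, -5) = (7, -5, 6), and w × v = (-48, -216, -124).
Distance = |w × v| / |v| = √64336 / √784 ≈ 9.06.

9.06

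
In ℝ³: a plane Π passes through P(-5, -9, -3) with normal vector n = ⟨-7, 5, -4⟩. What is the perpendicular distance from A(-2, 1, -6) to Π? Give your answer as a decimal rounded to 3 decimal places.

4.322

Π: n·r = n·P gives -7x + 5y - 4z = 2.
n·A − d = (-7)·(-2) + (5)·(1) + (-4)·(-6) − 2 = 41; |n| = √90.
Distance = |41| / √90 = 41/√90 ≈ 4.322.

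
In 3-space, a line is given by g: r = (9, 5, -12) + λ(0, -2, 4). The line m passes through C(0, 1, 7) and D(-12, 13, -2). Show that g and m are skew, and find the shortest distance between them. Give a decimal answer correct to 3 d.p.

A direction vector for m is D − C = (-12, 12, -9).
Common perpendicular direction n = (0, -2, 4) × (-12, 12, -9) = (-30, -48, -24).
With w = (0, 1, 7) − (9, 5, -12) = (-9, -4, 19), w · n = 6.
Since n ≠ 0 the lines are not parallel, and w · n = 6 ≠ 0 so they do not intersect; hence they are skew.
Distance = |w · n| / |n| = |6| / √3780 ≈ 0.098.

0.098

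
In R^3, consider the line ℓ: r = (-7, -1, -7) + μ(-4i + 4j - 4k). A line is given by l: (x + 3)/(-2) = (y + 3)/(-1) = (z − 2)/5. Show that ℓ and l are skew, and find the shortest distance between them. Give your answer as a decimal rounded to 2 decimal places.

3.37

l has direction (-2, -1, 5) through (-3, -3, 2).
Common perpendicular direction n = (-4, 4, -4) × (-2, -1, 5) = (16, 28, 12).
With w = (-3, -3, 2) − (-7, -1, -7) = (4, -2, 9), w · n = 116.
Since n ≠ 0 the lines are not parallel, and w · n = 116 ≠ 0 so they do not intersect; hence they are skew.
Distance = |w · n| / |n| = |116| / √1184 ≈ 3.37.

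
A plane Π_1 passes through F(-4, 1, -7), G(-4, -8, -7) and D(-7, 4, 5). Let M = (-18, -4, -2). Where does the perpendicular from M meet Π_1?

(-6, -4, 1)

FG = (0, -9, 0), FD = (-3, 3, 12); a normal to Π_1 is FG × FD = (-108, 0, -27).
Using F: Π_1 has equation -108x - 27z = 621.
Foot = M − λn with λ = (n·M − d)/|n|² = (1998 − 621)/12393 = 1/9.
Foot = (-18, -4, -2) − (1/9)·(-108, 0, -27) = (-6, -4, 1).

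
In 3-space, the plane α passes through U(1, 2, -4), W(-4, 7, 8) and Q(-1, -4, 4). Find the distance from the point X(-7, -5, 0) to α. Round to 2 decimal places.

7.07

UW = (-5, 5, 12), UQ = (-2, -6, 8); a normal to α is UW × UQ = (112, 16, 40).
Using U: α has equation 112x + 16y + 40z = -16.
n·X − d = (112)·(-7) + (16)·(-5) + (40)·(0) − (-16) = -848; |n| = √14400.
Distance = |-848| / √14400 = 848/√14400 ≈ 7.07.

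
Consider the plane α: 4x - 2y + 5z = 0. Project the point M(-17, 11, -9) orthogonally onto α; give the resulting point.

(-5, 5, 6)

Foot = M − λn with λ = (n·M − d)/|n|² = (-135 − 0)/45 = -3.
Foot = (-17, 11, -9) − (-3)·(4, -2, 5) = (-5, 5, 6).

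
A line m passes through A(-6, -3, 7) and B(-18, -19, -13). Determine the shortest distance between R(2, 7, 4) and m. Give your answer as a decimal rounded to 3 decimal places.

A direction vector for m is B − A = (-12, -16, -20).
Taking (-6, -3, 7) on m with direction v = (-12, -16, -20): w = R − (-6, -3, 7) = (8, 10, -3), and w × v = (-248, 196, -8).
Distance = |w × v| / |v| = √99984 / √800 ≈ 11.179.

11.179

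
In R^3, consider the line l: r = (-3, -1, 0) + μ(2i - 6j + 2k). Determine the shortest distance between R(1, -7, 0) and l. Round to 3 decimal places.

2.828

Taking (-3, -1, 0) on l with direction v = (2, -6, 2): w = R − (-3, -1, 0) = (4, -6, 0), and w × v = (-12, -8, -12).
Distance = |w × v| / |v| = √352 / √44 ≈ 2.828.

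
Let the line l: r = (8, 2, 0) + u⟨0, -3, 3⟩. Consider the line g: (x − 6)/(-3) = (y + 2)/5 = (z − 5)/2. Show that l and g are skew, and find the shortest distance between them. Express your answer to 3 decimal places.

1.344

g has direction (-3, 5, 2) through (6, -2, 5).
Common perpendicular direction n = (0, -3, 3) × (-3, 5, 2) = (-21, -9, -9).
With w = (6, -2, 5) − (8, 2, 0) = (-2, -4, 5), w · n = 33.
Since n ≠ 0 the lines are not parallel, and w · n = 33 ≠ 0 so they do not intersect; hence they are skew.
Distance = |w · n| / |n| = |33| / √603 ≈ 1.344.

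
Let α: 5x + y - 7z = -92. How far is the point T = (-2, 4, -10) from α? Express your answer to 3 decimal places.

18.013

n·T − d = (5)·(-2) + (1)·(4) + (-7)·(-10) − (-92) = 156; |n| = √75.
Distance = |156| / √75 = 156/√75 ≈ 18.013.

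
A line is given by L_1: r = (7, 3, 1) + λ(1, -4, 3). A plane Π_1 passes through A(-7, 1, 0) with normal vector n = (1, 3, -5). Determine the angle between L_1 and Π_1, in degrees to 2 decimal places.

Π_1: n·r = n·A gives x + 3y - 5z = -4.
sin θ = |n·v| / (|n||v|) = |-26| / (√35 · √26) = 0.86189.
θ ≈ 59.53°.

59.53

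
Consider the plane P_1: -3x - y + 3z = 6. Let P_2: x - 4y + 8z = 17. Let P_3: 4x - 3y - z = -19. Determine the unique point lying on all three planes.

(1, 6, 5)

Solving the 3×3 linear system -3x - y + 3z = 6, x - 4y + 8z = 17, 4x - 3y - z = -19 (e.g. by elimination or Cramer's rule, determinant = -78) gives (1, 6, 5).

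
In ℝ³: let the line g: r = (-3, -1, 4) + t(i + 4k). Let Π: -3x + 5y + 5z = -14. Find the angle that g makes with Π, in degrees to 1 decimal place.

sin θ = |n·v| / (|n||v|) = |17| / (√59 · √17) = 0.53678.
θ ≈ 32.5°.

32.5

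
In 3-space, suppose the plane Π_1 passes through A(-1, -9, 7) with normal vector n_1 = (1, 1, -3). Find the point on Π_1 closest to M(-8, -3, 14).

Π_1: n_1·r = n_1·A gives x + y - 3z = -31.
Foot = M − λn with λ = (n·M − d)/|n|² = (-53 − (-31))/11 = -2.
Foot = (-8, -3, 14) − (-2)·(1, 1, -3) = (-6, -1, 8).

(-6, -1, 8)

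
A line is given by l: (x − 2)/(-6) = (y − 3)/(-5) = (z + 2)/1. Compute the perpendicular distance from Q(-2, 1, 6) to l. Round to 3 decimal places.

l has direction (-6, -5, 1) through (2, 3, -2).
Taking (2, 3, -2) on l with direction v = (-6, -5, 1): w = Q − (2, 3, -2) = (-4, -2, 8), and w × v = (38, -44, 8).
Distance = |w × v| / |v| = √3444 / √62 ≈ 7.453.

7.453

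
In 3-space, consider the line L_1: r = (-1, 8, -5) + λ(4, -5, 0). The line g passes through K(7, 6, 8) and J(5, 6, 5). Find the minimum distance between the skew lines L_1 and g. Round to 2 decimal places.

1.57

A direction vector for g is J − K = (-2, 0, -3).
Common perpendicular direction n = (4, -5, 0) × (-2, 0, -3) = (15, 12, -10).
With w = (7, 6, 8) − (-1, 8, -5) = (8, -2, 13), w · n = -34.
Distance = |w · n| / |n| = |-34| / √469 ≈ 1.57.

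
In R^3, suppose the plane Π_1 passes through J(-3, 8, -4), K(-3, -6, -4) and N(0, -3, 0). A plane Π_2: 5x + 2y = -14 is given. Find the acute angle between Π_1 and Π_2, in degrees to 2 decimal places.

JK = (0, -14, 0), JN = (3, -11, 4); a normal to Π_1 is JK × JN = (-56, 0, 42).
Using J: Π_1 has equation -56x + 42z = 0.
cos θ = |n₁·n₂| / (|n₁||n₂|) = |-280| / (√4900 · √29).
θ = arccos(0.74278) ≈ 42.03°.

42.03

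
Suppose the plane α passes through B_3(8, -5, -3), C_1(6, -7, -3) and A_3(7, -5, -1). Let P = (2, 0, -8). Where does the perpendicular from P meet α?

B_3C_1 = (-2, -2, 0), B_3A_3 = (-1, 0, 2); a normal to α is B_3C_1 × B_3A_3 = (-4, 4, -2).
Using B_3: α has equation -4x + 4y - 2z = -46.
Foot = P − λn with λ = (n·P − d)/|n|² = (8 − (-46))/36 = 3/2.
Foot = (2, 0, -8) − (3/2)·(-4, 4, -2) = (8, -6, -5).

(8, -6, -5)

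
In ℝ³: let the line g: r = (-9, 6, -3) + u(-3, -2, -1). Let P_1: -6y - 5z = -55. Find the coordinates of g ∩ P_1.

Substitute r = (-9, 6, -3) + t(-3, -2, -1) into the plane: -21 + 17t = -55, so t = -2.
Intersection: (-9, 6, -3) + (-2)·(-3, -2, -1) = (-3, 10, -1).

(-3, 10, -1)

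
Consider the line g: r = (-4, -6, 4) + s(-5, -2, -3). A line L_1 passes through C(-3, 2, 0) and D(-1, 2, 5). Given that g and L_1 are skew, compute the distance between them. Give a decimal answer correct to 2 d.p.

5.77

A direction vector for L_1 is D − C = (2, 0, 5).
Common perpendicular direction n = (-5, -2, -3) × (2, 0, 5) = (-10, 19, 4).
With w = (-3, 2, 0) − (-4, -6, 4) = (1, 8, -4), w · n = 126.
Distance = |w · n| / |n| = |126| / √477 ≈ 5.77.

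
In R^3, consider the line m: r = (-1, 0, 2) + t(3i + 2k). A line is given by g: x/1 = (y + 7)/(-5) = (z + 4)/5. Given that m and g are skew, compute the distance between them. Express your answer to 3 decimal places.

g has direction (1, -5, 5) through (0, -7, -4).
Common perpendicular direction n = (3, 0, 2) × (1, -5, 5) = (10, -13, -15).
With w = (0, -7, -4) − (-1, 0, 2) = (1, -7, -6), w · n = 191.
Distance = |w · n| / |n| = |191| / √494 ≈ 8.593.

8.593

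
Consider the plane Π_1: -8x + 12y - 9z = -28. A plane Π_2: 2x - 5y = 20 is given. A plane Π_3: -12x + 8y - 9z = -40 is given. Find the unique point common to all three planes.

(5, -2, -4)

Solving the 3×3 linear system -8x + 12y - 9z = -28, 2x - 5y = 20, -12x + 8y - 9z = -40 (e.g. by elimination or Cramer's rule, determinant = 252) gives (5, -2, -4).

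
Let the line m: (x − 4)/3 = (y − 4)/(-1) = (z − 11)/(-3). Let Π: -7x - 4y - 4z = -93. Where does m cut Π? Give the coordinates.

m has direction (3, -1, -3) through (4, 4, 11).
Substitute r = (4, 4, 11) + t(3, -1, -3) into the plane: -88 + (-5)t = -93, so t = 1.
Intersection: (4, 4, 11) + 1·(3, -1, -3) = (7, 3, 8).

(7, 3, 8)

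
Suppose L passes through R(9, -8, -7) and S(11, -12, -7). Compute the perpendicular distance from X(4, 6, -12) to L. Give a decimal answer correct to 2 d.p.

5.31

A direction vector for L is S − R = (2, -4, 0).
Taking (9, -8, -7) on L with direction v = (2, -4, 0): w = X − (9, -8, -7) = (-5, 14, -5), and w × v = (-20, -10, -8).
Distance = |w × v| / |v| = √564 / √20 ≈ 5.31.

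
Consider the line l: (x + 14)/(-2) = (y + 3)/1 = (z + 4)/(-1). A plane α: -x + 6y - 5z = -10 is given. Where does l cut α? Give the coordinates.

l has direction (-2, 1, -1) through (-14, -3, -4).
Substitute r = (-14, -3, -4) + t(-2, 1, -1) into the plane: 16 + 13t = -10, so t = -2.
Intersection: (-14, -3, -4) + (-2)·(-2, 1, -1) = (-10, -5, -2).

(-10, -5, -2)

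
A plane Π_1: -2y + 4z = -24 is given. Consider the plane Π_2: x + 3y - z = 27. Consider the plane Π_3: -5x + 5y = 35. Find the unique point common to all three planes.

Solving the 3×3 linear system -2y + 4z = -24, x + 3y - z = 27, -5x + 5y = 35 (e.g. by elimination or Cramer's rule, determinant = 70) gives (1, 8, -2).

(1, 8, -2)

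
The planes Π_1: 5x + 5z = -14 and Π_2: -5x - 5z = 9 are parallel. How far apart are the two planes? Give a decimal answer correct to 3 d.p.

0.707

Rescale Π_2 by 1/(-1): 5x + 5z = -9. Then distance = |-14 − (-9)| / √50 ≈ 0.707.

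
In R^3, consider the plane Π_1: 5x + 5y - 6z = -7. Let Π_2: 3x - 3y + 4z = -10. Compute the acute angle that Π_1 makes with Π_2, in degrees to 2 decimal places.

63.65

cos θ = |n₁·n₂| / (|n₁||n₂|) = |-24| / (√86 · √34).
θ = arccos(0.44384) ≈ 63.65°.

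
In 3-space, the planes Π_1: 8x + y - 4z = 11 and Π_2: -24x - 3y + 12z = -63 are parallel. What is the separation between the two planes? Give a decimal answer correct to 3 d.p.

1.111

Rescale Π_2 by 1/(-3): 8x + y - 4z = 21. Then distance = |11 − 21| / √81 ≈ 1.111.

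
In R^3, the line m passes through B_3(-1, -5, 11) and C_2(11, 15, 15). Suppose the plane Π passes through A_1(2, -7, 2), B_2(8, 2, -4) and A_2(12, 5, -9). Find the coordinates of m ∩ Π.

A direction vector for m is C_2 − B_3 = (12, 20, 4).
A_1B_2 = (6, 9, -6), A_1A_2 = (10, 12, -11); a normal to Π is A_1B_2 × A_1A_2 = (-27, 6, -18).
Using A_1: Π has equation -27x + 6y - 18z = -132.
Substitute r = (-1, -5, 11) + t(12, 20, 4) into the plane: -201 + (-276)t = -132, so t = -1/4.
Intersection: (-1, -5, 11) + (-1/4)·(12, 20, 4) = (-4, -10, 10).

(-4, -10, 10)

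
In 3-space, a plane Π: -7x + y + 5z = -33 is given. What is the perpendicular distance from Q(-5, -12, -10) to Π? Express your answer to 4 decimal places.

n·Q − d = (-7)·(-5) + (1)·(-12) + (5)·(-10) − (-33) = 6; |n| = √75.
Distance = |6| / √75 = 6/√75 ≈ 0.6928.

0.6928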